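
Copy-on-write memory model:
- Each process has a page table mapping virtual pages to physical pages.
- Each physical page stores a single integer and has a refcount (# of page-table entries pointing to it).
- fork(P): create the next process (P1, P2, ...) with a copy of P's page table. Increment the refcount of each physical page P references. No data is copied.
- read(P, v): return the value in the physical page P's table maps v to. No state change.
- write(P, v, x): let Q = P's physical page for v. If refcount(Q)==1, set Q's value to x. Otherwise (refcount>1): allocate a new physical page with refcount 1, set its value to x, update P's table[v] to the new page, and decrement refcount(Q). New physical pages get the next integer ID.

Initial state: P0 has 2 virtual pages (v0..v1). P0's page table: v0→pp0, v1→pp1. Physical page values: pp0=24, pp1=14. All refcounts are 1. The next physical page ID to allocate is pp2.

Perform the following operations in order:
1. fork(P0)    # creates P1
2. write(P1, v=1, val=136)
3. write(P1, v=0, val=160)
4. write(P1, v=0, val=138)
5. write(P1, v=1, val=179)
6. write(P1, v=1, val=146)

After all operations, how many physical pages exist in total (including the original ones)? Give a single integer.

Op 1: fork(P0) -> P1. 2 ppages; refcounts: pp0:2 pp1:2
Op 2: write(P1, v1, 136). refcount(pp1)=2>1 -> COPY to pp2. 3 ppages; refcounts: pp0:2 pp1:1 pp2:1
Op 3: write(P1, v0, 160). refcount(pp0)=2>1 -> COPY to pp3. 4 ppages; refcounts: pp0:1 pp1:1 pp2:1 pp3:1
Op 4: write(P1, v0, 138). refcount(pp3)=1 -> write in place. 4 ppages; refcounts: pp0:1 pp1:1 pp2:1 pp3:1
Op 5: write(P1, v1, 179). refcount(pp2)=1 -> write in place. 4 ppages; refcounts: pp0:1 pp1:1 pp2:1 pp3:1
Op 6: write(P1, v1, 146). refcount(pp2)=1 -> write in place. 4 ppages; refcounts: pp0:1 pp1:1 pp2:1 pp3:1

Answer: 4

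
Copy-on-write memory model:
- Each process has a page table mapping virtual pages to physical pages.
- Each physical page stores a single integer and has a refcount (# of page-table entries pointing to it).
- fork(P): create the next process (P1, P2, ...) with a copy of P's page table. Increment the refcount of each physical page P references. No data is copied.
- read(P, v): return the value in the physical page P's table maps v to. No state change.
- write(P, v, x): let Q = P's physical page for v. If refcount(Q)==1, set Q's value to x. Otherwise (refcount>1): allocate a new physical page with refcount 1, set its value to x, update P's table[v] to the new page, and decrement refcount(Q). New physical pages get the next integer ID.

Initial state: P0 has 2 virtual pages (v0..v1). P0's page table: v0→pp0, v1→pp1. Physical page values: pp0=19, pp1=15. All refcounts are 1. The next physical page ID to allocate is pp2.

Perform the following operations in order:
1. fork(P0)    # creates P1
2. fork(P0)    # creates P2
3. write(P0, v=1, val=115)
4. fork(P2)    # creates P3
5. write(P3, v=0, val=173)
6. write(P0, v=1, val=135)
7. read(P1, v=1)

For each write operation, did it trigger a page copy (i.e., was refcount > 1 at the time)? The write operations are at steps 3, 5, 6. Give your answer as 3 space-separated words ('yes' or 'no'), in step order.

Op 1: fork(P0) -> P1. 2 ppages; refcounts: pp0:2 pp1:2
Op 2: fork(P0) -> P2. 2 ppages; refcounts: pp0:3 pp1:3
Op 3: write(P0, v1, 115). refcount(pp1)=3>1 -> COPY to pp2. 3 ppages; refcounts: pp0:3 pp1:2 pp2:1
Op 4: fork(P2) -> P3. 3 ppages; refcounts: pp0:4 pp1:3 pp2:1
Op 5: write(P3, v0, 173). refcount(pp0)=4>1 -> COPY to pp3. 4 ppages; refcounts: pp0:3 pp1:3 pp2:1 pp3:1
Op 6: write(P0, v1, 135). refcount(pp2)=1 -> write in place. 4 ppages; refcounts: pp0:3 pp1:3 pp2:1 pp3:1
Op 7: read(P1, v1) -> 15. No state change.

yes yes no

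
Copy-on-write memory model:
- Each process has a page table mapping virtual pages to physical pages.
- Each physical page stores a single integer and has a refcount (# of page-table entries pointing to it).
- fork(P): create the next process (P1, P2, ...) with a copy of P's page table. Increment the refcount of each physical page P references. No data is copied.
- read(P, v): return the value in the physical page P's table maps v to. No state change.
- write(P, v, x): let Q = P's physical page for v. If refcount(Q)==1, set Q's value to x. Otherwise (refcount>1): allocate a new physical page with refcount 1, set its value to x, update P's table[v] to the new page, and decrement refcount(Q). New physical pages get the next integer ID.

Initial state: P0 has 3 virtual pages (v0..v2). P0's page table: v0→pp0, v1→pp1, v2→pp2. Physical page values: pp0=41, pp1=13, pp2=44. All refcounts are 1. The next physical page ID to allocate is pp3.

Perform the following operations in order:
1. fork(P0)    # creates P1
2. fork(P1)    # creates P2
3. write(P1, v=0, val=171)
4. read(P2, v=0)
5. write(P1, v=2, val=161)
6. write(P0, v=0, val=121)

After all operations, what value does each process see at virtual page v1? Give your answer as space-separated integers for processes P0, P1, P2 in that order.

Answer: 13 13 13

Derivation:
Op 1: fork(P0) -> P1. 3 ppages; refcounts: pp0:2 pp1:2 pp2:2
Op 2: fork(P1) -> P2. 3 ppages; refcounts: pp0:3 pp1:3 pp2:3
Op 3: write(P1, v0, 171). refcount(pp0)=3>1 -> COPY to pp3. 4 ppages; refcounts: pp0:2 pp1:3 pp2:3 pp3:1
Op 4: read(P2, v0) -> 41. No state change.
Op 5: write(P1, v2, 161). refcount(pp2)=3>1 -> COPY to pp4. 5 ppages; refcounts: pp0:2 pp1:3 pp2:2 pp3:1 pp4:1
Op 6: write(P0, v0, 121). refcount(pp0)=2>1 -> COPY to pp5. 6 ppages; refcounts: pp0:1 pp1:3 pp2:2 pp3:1 pp4:1 pp5:1
P0: v1 -> pp1 = 13
P1: v1 -> pp1 = 13
P2: v1 -> pp1 = 13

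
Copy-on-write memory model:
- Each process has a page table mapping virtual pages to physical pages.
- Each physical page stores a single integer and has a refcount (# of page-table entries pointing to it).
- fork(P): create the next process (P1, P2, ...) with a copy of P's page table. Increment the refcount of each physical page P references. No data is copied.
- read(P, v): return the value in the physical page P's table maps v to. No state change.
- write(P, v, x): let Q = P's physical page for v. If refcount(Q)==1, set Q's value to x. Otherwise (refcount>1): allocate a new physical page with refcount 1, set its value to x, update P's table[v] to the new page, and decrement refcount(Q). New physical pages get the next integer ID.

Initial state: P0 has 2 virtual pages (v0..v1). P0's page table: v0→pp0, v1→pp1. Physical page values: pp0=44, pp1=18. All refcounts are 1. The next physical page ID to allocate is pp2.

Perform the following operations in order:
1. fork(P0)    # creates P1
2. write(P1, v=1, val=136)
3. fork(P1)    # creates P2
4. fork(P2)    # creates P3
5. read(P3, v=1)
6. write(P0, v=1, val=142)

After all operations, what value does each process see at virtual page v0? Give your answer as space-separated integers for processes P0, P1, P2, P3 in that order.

Op 1: fork(P0) -> P1. 2 ppages; refcounts: pp0:2 pp1:2
Op 2: write(P1, v1, 136). refcount(pp1)=2>1 -> COPY to pp2. 3 ppages; refcounts: pp0:2 pp1:1 pp2:1
Op 3: fork(P1) -> P2. 3 ppages; refcounts: pp0:3 pp1:1 pp2:2
Op 4: fork(P2) -> P3. 3 ppages; refcounts: pp0:4 pp1:1 pp2:3
Op 5: read(P3, v1) -> 136. No state change.
Op 6: write(P0, v1, 142). refcount(pp1)=1 -> write in place. 3 ppages; refcounts: pp0:4 pp1:1 pp2:3
P0: v0 -> pp0 = 44
P1: v0 -> pp0 = 44
P2: v0 -> pp0 = 44
P3: v0 -> pp0 = 44

Answer: 44 44 44 44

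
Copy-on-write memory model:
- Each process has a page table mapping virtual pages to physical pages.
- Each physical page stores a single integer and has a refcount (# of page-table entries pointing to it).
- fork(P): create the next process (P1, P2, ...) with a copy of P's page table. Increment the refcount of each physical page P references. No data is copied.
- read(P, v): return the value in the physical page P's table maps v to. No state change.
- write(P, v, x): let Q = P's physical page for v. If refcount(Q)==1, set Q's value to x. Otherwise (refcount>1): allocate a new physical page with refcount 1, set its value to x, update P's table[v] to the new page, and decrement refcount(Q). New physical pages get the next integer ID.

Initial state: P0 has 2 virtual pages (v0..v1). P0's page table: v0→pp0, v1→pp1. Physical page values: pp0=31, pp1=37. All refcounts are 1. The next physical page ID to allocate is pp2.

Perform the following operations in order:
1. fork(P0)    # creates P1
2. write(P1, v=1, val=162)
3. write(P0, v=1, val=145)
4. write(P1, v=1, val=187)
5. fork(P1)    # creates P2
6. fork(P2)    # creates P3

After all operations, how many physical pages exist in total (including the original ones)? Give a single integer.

Op 1: fork(P0) -> P1. 2 ppages; refcounts: pp0:2 pp1:2
Op 2: write(P1, v1, 162). refcount(pp1)=2>1 -> COPY to pp2. 3 ppages; refcounts: pp0:2 pp1:1 pp2:1
Op 3: write(P0, v1, 145). refcount(pp1)=1 -> write in place. 3 ppages; refcounts: pp0:2 pp1:1 pp2:1
Op 4: write(P1, v1, 187). refcount(pp2)=1 -> write in place. 3 ppages; refcounts: pp0:2 pp1:1 pp2:1
Op 5: fork(P1) -> P2. 3 ppages; refcounts: pp0:3 pp1:1 pp2:2
Op 6: fork(P2) -> P3. 3 ppages; refcounts: pp0:4 pp1:1 pp2:3

Answer: 3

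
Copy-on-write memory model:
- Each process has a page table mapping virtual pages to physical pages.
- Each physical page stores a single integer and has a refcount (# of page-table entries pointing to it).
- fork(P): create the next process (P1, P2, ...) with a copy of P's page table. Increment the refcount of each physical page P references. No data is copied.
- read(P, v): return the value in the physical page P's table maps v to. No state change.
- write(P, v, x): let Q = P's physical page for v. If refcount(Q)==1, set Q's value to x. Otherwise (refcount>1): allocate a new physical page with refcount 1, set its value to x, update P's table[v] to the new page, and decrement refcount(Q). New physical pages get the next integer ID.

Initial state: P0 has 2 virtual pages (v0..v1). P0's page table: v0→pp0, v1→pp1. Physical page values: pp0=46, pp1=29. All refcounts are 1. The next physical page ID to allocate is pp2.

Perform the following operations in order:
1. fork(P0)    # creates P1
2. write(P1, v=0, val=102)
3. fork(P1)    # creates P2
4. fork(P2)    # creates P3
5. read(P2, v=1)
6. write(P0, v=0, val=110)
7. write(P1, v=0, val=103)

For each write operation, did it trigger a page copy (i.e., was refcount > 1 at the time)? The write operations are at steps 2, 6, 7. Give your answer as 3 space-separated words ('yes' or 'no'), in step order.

Op 1: fork(P0) -> P1. 2 ppages; refcounts: pp0:2 pp1:2
Op 2: write(P1, v0, 102). refcount(pp0)=2>1 -> COPY to pp2. 3 ppages; refcounts: pp0:1 pp1:2 pp2:1
Op 3: fork(P1) -> P2. 3 ppages; refcounts: pp0:1 pp1:3 pp2:2
Op 4: fork(P2) -> P3. 3 ppages; refcounts: pp0:1 pp1:4 pp2:3
Op 5: read(P2, v1) -> 29. No state change.
Op 6: write(P0, v0, 110). refcount(pp0)=1 -> write in place. 3 ppages; refcounts: pp0:1 pp1:4 pp2:3
Op 7: write(P1, v0, 103). refcount(pp2)=3>1 -> COPY to pp3. 4 ppages; refcounts: pp0:1 pp1:4 pp2:2 pp3:1

yes no yes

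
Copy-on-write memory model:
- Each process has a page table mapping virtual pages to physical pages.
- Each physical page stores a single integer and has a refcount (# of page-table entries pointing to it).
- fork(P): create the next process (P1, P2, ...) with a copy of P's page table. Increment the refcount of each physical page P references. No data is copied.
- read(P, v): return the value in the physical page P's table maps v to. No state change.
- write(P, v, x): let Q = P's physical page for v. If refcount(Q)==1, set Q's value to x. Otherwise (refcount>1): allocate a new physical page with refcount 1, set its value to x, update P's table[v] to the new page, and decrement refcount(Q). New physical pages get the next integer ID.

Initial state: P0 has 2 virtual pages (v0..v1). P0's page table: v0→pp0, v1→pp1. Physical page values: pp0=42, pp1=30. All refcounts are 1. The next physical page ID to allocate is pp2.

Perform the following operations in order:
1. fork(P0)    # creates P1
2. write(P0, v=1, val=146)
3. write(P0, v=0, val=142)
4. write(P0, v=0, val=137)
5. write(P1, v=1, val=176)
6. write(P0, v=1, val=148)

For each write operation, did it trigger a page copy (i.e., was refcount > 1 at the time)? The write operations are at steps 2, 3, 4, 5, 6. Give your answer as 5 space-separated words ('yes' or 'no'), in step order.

Op 1: fork(P0) -> P1. 2 ppages; refcounts: pp0:2 pp1:2
Op 2: write(P0, v1, 146). refcount(pp1)=2>1 -> COPY to pp2. 3 ppages; refcounts: pp0:2 pp1:1 pp2:1
Op 3: write(P0, v0, 142). refcount(pp0)=2>1 -> COPY to pp3. 4 ppages; refcounts: pp0:1 pp1:1 pp2:1 pp3:1
Op 4: write(P0, v0, 137). refcount(pp3)=1 -> write in place. 4 ppages; refcounts: pp0:1 pp1:1 pp2:1 pp3:1
Op 5: write(P1, v1, 176). refcount(pp1)=1 -> write in place. 4 ppages; refcounts: pp0:1 pp1:1 pp2:1 pp3:1
Op 6: write(P0, v1, 148). refcount(pp2)=1 -> write in place. 4 ppages; refcounts: pp0:1 pp1:1 pp2:1 pp3:1

yes yes no no no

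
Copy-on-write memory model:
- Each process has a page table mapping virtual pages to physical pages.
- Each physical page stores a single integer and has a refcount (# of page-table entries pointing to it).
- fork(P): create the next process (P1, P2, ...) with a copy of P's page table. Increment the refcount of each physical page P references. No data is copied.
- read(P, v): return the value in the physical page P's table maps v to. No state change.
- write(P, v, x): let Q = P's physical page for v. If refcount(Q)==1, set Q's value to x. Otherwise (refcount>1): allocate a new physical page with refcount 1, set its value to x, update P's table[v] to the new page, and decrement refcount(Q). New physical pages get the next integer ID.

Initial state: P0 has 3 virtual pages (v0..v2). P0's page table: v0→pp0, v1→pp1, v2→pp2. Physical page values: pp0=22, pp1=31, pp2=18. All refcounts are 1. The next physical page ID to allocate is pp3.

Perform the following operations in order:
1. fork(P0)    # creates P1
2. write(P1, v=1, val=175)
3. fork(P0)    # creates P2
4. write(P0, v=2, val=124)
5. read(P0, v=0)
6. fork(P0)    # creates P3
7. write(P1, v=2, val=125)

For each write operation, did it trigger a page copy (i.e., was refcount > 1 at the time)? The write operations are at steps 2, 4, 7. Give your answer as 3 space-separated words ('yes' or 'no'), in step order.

Op 1: fork(P0) -> P1. 3 ppages; refcounts: pp0:2 pp1:2 pp2:2
Op 2: write(P1, v1, 175). refcount(pp1)=2>1 -> COPY to pp3. 4 ppages; refcounts: pp0:2 pp1:1 pp2:2 pp3:1
Op 3: fork(P0) -> P2. 4 ppages; refcounts: pp0:3 pp1:2 pp2:3 pp3:1
Op 4: write(P0, v2, 124). refcount(pp2)=3>1 -> COPY to pp4. 5 ppages; refcounts: pp0:3 pp1:2 pp2:2 pp3:1 pp4:1
Op 5: read(P0, v0) -> 22. No state change.
Op 6: fork(P0) -> P3. 5 ppages; refcounts: pp0:4 pp1:3 pp2:2 pp3:1 pp4:2
Op 7: write(P1, v2, 125). refcount(pp2)=2>1 -> COPY to pp5. 6 ppages; refcounts: pp0:4 pp1:3 pp2:1 pp3:1 pp4:2 pp5:1

yes yes yes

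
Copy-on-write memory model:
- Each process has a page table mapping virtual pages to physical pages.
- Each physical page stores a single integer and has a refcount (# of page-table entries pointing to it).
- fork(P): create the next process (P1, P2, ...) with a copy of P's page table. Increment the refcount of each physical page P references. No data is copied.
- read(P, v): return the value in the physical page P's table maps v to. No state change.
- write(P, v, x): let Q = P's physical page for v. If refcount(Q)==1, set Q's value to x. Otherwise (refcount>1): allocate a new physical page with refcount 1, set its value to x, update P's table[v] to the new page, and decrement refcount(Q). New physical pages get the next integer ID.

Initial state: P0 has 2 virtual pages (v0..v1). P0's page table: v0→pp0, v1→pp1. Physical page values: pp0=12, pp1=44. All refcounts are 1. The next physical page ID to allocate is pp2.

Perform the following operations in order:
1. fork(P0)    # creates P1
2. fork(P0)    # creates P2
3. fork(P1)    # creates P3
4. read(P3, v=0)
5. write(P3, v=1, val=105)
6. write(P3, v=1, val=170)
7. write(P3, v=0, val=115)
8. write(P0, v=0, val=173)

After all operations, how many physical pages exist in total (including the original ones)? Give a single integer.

Op 1: fork(P0) -> P1. 2 ppages; refcounts: pp0:2 pp1:2
Op 2: fork(P0) -> P2. 2 ppages; refcounts: pp0:3 pp1:3
Op 3: fork(P1) -> P3. 2 ppages; refcounts: pp0:4 pp1:4
Op 4: read(P3, v0) -> 12. No state change.
Op 5: write(P3, v1, 105). refcount(pp1)=4>1 -> COPY to pp2. 3 ppages; refcounts: pp0:4 pp1:3 pp2:1
Op 6: write(P3, v1, 170). refcount(pp2)=1 -> write in place. 3 ppages; refcounts: pp0:4 pp1:3 pp2:1
Op 7: write(P3, v0, 115). refcount(pp0)=4>1 -> COPY to pp3. 4 ppages; refcounts: pp0:3 pp1:3 pp2:1 pp3:1
Op 8: write(P0, v0, 173). refcount(pp0)=3>1 -> COPY to pp4. 5 ppages; refcounts: pp0:2 pp1:3 pp2:1 pp3:1 pp4:1

Answer: 5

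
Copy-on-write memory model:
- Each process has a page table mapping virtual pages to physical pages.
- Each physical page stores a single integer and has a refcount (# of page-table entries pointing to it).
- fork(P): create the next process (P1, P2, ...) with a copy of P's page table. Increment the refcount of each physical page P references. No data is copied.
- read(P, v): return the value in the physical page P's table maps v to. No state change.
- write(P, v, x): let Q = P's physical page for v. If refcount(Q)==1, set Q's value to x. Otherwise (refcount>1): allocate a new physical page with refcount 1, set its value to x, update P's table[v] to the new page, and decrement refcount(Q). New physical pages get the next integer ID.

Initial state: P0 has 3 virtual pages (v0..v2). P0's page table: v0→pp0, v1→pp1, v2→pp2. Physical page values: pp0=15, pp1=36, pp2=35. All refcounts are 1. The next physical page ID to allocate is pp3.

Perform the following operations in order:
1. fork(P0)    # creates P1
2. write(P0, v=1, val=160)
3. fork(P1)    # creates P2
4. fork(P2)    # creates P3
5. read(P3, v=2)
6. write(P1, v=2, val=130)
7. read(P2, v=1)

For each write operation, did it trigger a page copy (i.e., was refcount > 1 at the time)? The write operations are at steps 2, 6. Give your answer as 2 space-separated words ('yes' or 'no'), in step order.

Op 1: fork(P0) -> P1. 3 ppages; refcounts: pp0:2 pp1:2 pp2:2
Op 2: write(P0, v1, 160). refcount(pp1)=2>1 -> COPY to pp3. 4 ppages; refcounts: pp0:2 pp1:1 pp2:2 pp3:1
Op 3: fork(P1) -> P2. 4 ppages; refcounts: pp0:3 pp1:2 pp2:3 pp3:1
Op 4: fork(P2) -> P3. 4 ppages; refcounts: pp0:4 pp1:3 pp2:4 pp3:1
Op 5: read(P3, v2) -> 35. No state change.
Op 6: write(P1, v2, 130). refcount(pp2)=4>1 -> COPY to pp4. 5 ppages; refcounts: pp0:4 pp1:3 pp2:3 pp3:1 pp4:1
Op 7: read(P2, v1) -> 36. No state change.

yes yes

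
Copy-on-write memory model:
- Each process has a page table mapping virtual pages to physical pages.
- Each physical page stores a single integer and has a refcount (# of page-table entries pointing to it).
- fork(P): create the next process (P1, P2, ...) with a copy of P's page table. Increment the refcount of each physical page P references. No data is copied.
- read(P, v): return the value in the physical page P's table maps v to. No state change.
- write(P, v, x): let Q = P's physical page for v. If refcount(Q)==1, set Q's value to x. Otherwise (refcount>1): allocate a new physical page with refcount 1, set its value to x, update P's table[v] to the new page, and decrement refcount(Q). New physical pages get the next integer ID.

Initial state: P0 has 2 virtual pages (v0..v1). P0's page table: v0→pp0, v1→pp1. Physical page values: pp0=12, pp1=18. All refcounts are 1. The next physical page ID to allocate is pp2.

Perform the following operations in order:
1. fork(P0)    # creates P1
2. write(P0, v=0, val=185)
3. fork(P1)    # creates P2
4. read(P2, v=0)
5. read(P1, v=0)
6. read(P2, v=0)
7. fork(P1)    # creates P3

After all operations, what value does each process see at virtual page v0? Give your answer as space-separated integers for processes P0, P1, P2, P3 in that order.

Answer: 185 12 12 12

Derivation:
Op 1: fork(P0) -> P1. 2 ppages; refcounts: pp0:2 pp1:2
Op 2: write(P0, v0, 185). refcount(pp0)=2>1 -> COPY to pp2. 3 ppages; refcounts: pp0:1 pp1:2 pp2:1
Op 3: fork(P1) -> P2. 3 ppages; refcounts: pp0:2 pp1:3 pp2:1
Op 4: read(P2, v0) -> 12. No state change.
Op 5: read(P1, v0) -> 12. No state change.
Op 6: read(P2, v0) -> 12. No state change.
Op 7: fork(P1) -> P3. 3 ppages; refcounts: pp0:3 pp1:4 pp2:1
P0: v0 -> pp2 = 185
P1: v0 -> pp0 = 12
P2: v0 -> pp0 = 12
P3: v0 -> pp0 = 12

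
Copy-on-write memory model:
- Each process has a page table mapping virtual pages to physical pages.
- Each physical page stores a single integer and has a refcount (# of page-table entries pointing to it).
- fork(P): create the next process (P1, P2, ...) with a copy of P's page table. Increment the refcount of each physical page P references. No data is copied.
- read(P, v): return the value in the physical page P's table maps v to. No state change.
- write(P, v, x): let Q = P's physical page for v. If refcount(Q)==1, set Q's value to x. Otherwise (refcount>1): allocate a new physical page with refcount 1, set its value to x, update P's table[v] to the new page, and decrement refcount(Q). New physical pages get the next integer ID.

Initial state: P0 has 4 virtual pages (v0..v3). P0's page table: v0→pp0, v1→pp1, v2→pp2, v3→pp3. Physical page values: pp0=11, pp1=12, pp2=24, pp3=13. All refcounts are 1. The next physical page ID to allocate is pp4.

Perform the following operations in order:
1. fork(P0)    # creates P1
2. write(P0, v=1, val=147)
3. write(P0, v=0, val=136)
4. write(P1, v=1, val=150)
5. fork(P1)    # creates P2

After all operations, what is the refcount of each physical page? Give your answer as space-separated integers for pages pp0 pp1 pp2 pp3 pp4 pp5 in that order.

Op 1: fork(P0) -> P1. 4 ppages; refcounts: pp0:2 pp1:2 pp2:2 pp3:2
Op 2: write(P0, v1, 147). refcount(pp1)=2>1 -> COPY to pp4. 5 ppages; refcounts: pp0:2 pp1:1 pp2:2 pp3:2 pp4:1
Op 3: write(P0, v0, 136). refcount(pp0)=2>1 -> COPY to pp5. 6 ppages; refcounts: pp0:1 pp1:1 pp2:2 pp3:2 pp4:1 pp5:1
Op 4: write(P1, v1, 150). refcount(pp1)=1 -> write in place. 6 ppages; refcounts: pp0:1 pp1:1 pp2:2 pp3:2 pp4:1 pp5:1
Op 5: fork(P1) -> P2. 6 ppages; refcounts: pp0:2 pp1:2 pp2:3 pp3:3 pp4:1 pp5:1

Answer: 2 2 3 3 1 1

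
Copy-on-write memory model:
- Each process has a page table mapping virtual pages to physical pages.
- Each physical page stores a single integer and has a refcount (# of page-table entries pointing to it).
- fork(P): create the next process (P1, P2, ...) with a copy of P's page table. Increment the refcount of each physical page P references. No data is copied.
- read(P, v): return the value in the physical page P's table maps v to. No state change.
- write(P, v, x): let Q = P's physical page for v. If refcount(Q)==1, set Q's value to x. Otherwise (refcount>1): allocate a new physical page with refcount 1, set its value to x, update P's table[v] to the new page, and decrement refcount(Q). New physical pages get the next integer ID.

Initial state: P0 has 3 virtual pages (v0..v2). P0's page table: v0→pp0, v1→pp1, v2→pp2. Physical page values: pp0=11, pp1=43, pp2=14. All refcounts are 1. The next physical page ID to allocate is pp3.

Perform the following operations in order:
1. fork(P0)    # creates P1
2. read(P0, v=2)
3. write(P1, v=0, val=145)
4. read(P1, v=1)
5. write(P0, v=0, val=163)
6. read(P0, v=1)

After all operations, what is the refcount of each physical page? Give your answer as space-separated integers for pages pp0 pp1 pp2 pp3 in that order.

Op 1: fork(P0) -> P1. 3 ppages; refcounts: pp0:2 pp1:2 pp2:2
Op 2: read(P0, v2) -> 14. No state change.
Op 3: write(P1, v0, 145). refcount(pp0)=2>1 -> COPY to pp3. 4 ppages; refcounts: pp0:1 pp1:2 pp2:2 pp3:1
Op 4: read(P1, v1) -> 43. No state change.
Op 5: write(P0, v0, 163). refcount(pp0)=1 -> write in place. 4 ppages; refcounts: pp0:1 pp1:2 pp2:2 pp3:1
Op 6: read(P0, v1) -> 43. No state change.

Answer: 1 2 2 1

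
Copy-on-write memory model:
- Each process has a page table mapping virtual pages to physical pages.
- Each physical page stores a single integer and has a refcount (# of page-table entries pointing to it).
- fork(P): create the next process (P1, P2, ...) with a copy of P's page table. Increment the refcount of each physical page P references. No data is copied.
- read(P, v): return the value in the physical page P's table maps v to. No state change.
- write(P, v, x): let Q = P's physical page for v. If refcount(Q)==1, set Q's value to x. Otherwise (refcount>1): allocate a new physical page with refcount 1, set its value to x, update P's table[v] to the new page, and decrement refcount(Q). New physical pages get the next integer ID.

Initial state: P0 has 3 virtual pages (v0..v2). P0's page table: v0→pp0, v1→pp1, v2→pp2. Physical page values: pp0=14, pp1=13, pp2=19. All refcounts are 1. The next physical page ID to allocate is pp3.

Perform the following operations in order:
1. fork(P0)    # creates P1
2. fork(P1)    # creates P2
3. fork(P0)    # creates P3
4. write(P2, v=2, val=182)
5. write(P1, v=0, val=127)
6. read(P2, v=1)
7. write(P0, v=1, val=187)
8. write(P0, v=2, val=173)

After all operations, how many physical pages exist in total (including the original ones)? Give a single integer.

Answer: 7

Derivation:
Op 1: fork(P0) -> P1. 3 ppages; refcounts: pp0:2 pp1:2 pp2:2
Op 2: fork(P1) -> P2. 3 ppages; refcounts: pp0:3 pp1:3 pp2:3
Op 3: fork(P0) -> P3. 3 ppages; refcounts: pp0:4 pp1:4 pp2:4
Op 4: write(P2, v2, 182). refcount(pp2)=4>1 -> COPY to pp3. 4 ppages; refcounts: pp0:4 pp1:4 pp2:3 pp3:1
Op 5: write(P1, v0, 127). refcount(pp0)=4>1 -> COPY to pp4. 5 ppages; refcounts: pp0:3 pp1:4 pp2:3 pp3:1 pp4:1
Op 6: read(P2, v1) -> 13. No state change.
Op 7: write(P0, v1, 187). refcount(pp1)=4>1 -> COPY to pp5. 6 ppages; refcounts: pp0:3 pp1:3 pp2:3 pp3:1 pp4:1 pp5:1
Op 8: write(P0, v2, 173). refcount(pp2)=3>1 -> COPY to pp6. 7 ppages; refcounts: pp0:3 pp1:3 pp2:2 pp3:1 pp4:1 pp5:1 pp6:1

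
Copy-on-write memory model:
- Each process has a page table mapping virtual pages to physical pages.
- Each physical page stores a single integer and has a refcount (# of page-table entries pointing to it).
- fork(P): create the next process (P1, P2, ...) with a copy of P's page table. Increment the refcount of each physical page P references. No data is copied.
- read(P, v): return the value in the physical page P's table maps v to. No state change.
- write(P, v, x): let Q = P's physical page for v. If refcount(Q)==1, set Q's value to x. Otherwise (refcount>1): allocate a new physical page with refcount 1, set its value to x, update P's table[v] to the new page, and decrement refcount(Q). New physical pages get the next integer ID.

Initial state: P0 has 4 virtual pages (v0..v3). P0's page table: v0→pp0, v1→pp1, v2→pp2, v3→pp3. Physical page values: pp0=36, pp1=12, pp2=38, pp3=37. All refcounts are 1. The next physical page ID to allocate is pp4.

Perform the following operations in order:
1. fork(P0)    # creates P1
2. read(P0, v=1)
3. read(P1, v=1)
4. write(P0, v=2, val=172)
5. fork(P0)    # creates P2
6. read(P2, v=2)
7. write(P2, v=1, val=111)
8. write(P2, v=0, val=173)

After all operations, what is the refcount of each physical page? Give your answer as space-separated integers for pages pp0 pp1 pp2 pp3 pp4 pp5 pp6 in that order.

Op 1: fork(P0) -> P1. 4 ppages; refcounts: pp0:2 pp1:2 pp2:2 pp3:2
Op 2: read(P0, v1) -> 12. No state change.
Op 3: read(P1, v1) -> 12. No state change.
Op 4: write(P0, v2, 172). refcount(pp2)=2>1 -> COPY to pp4. 5 ppages; refcounts: pp0:2 pp1:2 pp2:1 pp3:2 pp4:1
Op 5: fork(P0) -> P2. 5 ppages; refcounts: pp0:3 pp1:3 pp2:1 pp3:3 pp4:2
Op 6: read(P2, v2) -> 172. No state change.
Op 7: write(P2, v1, 111). refcount(pp1)=3>1 -> COPY to pp5. 6 ppages; refcounts: pp0:3 pp1:2 pp2:1 pp3:3 pp4:2 pp5:1
Op 8: write(P2, v0, 173). refcount(pp0)=3>1 -> COPY to pp6. 7 ppages; refcounts: pp0:2 pp1:2 pp2:1 pp3:3 pp4:2 pp5:1 pp6:1

Answer: 2 2 1 3 2 1 1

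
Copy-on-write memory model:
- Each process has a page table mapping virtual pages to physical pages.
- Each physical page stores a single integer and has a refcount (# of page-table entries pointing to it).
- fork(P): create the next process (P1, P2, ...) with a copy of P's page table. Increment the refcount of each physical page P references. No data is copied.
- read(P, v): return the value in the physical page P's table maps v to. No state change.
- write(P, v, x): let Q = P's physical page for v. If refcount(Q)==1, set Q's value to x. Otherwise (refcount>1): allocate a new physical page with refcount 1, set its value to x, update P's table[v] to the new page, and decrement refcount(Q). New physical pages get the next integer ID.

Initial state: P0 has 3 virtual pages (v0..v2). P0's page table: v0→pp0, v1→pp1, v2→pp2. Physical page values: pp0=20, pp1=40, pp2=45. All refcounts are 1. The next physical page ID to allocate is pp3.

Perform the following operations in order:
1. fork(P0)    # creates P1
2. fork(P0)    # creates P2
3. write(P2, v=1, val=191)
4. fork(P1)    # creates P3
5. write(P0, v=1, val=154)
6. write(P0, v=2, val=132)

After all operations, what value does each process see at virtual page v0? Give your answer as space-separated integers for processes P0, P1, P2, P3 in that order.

Answer: 20 20 20 20

Derivation:
Op 1: fork(P0) -> P1. 3 ppages; refcounts: pp0:2 pp1:2 pp2:2
Op 2: fork(P0) -> P2. 3 ppages; refcounts: pp0:3 pp1:3 pp2:3
Op 3: write(P2, v1, 191). refcount(pp1)=3>1 -> COPY to pp3. 4 ppages; refcounts: pp0:3 pp1:2 pp2:3 pp3:1
Op 4: fork(P1) -> P3. 4 ppages; refcounts: pp0:4 pp1:3 pp2:4 pp3:1
Op 5: write(P0, v1, 154). refcount(pp1)=3>1 -> COPY to pp4. 5 ppages; refcounts: pp0:4 pp1:2 pp2:4 pp3:1 pp4:1
Op 6: write(P0, v2, 132). refcount(pp2)=4>1 -> COPY to pp5. 6 ppages; refcounts: pp0:4 pp1:2 pp2:3 pp3:1 pp4:1 pp5:1
P0: v0 -> pp0 = 20
P1: v0 -> pp0 = 20
P2: v0 -> pp0 = 20
P3: v0 -> pp0 = 20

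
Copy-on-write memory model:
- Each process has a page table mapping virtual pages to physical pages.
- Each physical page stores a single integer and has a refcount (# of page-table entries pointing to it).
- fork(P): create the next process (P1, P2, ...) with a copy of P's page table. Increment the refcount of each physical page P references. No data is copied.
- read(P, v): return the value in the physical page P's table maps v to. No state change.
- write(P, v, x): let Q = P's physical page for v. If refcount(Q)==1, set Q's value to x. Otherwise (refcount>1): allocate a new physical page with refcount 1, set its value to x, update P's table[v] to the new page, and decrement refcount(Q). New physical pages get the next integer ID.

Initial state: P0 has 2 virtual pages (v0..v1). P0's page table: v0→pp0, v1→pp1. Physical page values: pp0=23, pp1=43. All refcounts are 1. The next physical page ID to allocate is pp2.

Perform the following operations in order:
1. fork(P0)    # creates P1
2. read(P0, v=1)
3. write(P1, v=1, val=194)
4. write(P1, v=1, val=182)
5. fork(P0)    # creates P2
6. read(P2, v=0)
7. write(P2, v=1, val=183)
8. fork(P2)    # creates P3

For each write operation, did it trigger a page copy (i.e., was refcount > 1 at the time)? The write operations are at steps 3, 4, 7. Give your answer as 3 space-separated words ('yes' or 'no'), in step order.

Op 1: fork(P0) -> P1. 2 ppages; refcounts: pp0:2 pp1:2
Op 2: read(P0, v1) -> 43. No state change.
Op 3: write(P1, v1, 194). refcount(pp1)=2>1 -> COPY to pp2. 3 ppages; refcounts: pp0:2 pp1:1 pp2:1
Op 4: write(P1, v1, 182). refcount(pp2)=1 -> write in place. 3 ppages; refcounts: pp0:2 pp1:1 pp2:1
Op 5: fork(P0) -> P2. 3 ppages; refcounts: pp0:3 pp1:2 pp2:1
Op 6: read(P2, v0) -> 23. No state change.
Op 7: write(P2, v1, 183). refcount(pp1)=2>1 -> COPY to pp3. 4 ppages; refcounts: pp0:3 pp1:1 pp2:1 pp3:1
Op 8: fork(P2) -> P3. 4 ppages; refcounts: pp0:4 pp1:1 pp2:1 pp3:2

yes no yes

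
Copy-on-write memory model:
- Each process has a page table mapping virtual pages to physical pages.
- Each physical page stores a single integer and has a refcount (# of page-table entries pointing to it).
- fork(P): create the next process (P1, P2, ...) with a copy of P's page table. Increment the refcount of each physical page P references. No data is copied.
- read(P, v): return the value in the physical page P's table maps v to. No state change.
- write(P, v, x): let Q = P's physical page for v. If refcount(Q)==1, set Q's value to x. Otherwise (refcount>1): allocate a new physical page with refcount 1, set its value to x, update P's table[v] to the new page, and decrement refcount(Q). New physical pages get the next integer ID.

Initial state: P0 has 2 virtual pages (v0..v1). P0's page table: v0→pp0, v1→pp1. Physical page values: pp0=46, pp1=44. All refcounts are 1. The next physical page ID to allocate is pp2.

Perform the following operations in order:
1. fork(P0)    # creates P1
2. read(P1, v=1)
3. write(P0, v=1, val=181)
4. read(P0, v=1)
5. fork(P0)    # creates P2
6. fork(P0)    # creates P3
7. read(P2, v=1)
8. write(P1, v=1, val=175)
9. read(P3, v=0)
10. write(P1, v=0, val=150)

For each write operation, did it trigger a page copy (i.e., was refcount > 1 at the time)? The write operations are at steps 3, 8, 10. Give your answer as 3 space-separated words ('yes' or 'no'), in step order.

Op 1: fork(P0) -> P1. 2 ppages; refcounts: pp0:2 pp1:2
Op 2: read(P1, v1) -> 44. No state change.
Op 3: write(P0, v1, 181). refcount(pp1)=2>1 -> COPY to pp2. 3 ppages; refcounts: pp0:2 pp1:1 pp2:1
Op 4: read(P0, v1) -> 181. No state change.
Op 5: fork(P0) -> P2. 3 ppages; refcounts: pp0:3 pp1:1 pp2:2
Op 6: fork(P0) -> P3. 3 ppages; refcounts: pp0:4 pp1:1 pp2:3
Op 7: read(P2, v1) -> 181. No state change.
Op 8: write(P1, v1, 175). refcount(pp1)=1 -> write in place. 3 ppages; refcounts: pp0:4 pp1:1 pp2:3
Op 9: read(P3, v0) -> 46. No state change.
Op 10: write(P1, v0, 150). refcount(pp0)=4>1 -> COPY to pp3. 4 ppages; refcounts: pp0:3 pp1:1 pp2:3 pp3:1

yes no yes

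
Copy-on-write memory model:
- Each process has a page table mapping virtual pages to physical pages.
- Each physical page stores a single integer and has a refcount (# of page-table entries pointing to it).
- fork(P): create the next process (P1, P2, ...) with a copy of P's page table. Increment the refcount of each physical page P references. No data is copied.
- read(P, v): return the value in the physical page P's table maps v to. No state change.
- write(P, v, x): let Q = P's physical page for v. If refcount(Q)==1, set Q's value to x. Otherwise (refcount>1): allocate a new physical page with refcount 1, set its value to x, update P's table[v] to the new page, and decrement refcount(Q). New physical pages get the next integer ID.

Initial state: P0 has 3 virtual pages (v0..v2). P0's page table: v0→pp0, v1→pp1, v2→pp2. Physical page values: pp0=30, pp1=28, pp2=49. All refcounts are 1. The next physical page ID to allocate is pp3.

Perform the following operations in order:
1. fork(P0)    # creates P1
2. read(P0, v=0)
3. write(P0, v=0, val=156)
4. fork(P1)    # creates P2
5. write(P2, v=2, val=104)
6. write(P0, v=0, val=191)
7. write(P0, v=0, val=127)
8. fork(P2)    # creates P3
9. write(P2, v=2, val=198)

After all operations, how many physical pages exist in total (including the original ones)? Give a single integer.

Op 1: fork(P0) -> P1. 3 ppages; refcounts: pp0:2 pp1:2 pp2:2
Op 2: read(P0, v0) -> 30. No state change.
Op 3: write(P0, v0, 156). refcount(pp0)=2>1 -> COPY to pp3. 4 ppages; refcounts: pp0:1 pp1:2 pp2:2 pp3:1
Op 4: fork(P1) -> P2. 4 ppages; refcounts: pp0:2 pp1:3 pp2:3 pp3:1
Op 5: write(P2, v2, 104). refcount(pp2)=3>1 -> COPY to pp4. 5 ppages; refcounts: pp0:2 pp1:3 pp2:2 pp3:1 pp4:1
Op 6: write(P0, v0, 191). refcount(pp3)=1 -> write in place. 5 ppages; refcounts: pp0:2 pp1:3 pp2:2 pp3:1 pp4:1
Op 7: write(P0, v0, 127). refcount(pp3)=1 -> write in place. 5 ppages; refcounts: pp0:2 pp1:3 pp2:2 pp3:1 pp4:1
Op 8: fork(P2) -> P3. 5 ppages; refcounts: pp0:3 pp1:4 pp2:2 pp3:1 pp4:2
Op 9: write(P2, v2, 198). refcount(pp4)=2>1 -> COPY to pp5. 6 ppages; refcounts: pp0:3 pp1:4 pp2:2 pp3:1 pp4:1 pp5:1

Answer: 6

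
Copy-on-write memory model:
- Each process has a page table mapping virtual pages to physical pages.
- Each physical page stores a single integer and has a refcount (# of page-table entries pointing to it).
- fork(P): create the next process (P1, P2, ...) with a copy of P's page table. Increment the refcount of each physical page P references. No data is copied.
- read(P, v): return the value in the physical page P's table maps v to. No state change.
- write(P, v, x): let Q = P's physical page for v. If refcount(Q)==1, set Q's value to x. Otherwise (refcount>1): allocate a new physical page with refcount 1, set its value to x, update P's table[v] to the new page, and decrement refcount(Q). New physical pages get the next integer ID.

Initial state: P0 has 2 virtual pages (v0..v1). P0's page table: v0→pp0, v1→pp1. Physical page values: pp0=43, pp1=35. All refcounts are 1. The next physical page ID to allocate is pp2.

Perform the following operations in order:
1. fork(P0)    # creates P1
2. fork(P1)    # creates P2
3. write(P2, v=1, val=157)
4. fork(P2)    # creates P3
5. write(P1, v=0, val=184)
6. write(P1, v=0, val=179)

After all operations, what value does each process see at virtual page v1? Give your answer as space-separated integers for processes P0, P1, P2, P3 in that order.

Answer: 35 35 157 157

Derivation:
Op 1: fork(P0) -> P1. 2 ppages; refcounts: pp0:2 pp1:2
Op 2: fork(P1) -> P2. 2 ppages; refcounts: pp0:3 pp1:3
Op 3: write(P2, v1, 157). refcount(pp1)=3>1 -> COPY to pp2. 3 ppages; refcounts: pp0:3 pp1:2 pp2:1
Op 4: fork(P2) -> P3. 3 ppages; refcounts: pp0:4 pp1:2 pp2:2
Op 5: write(P1, v0, 184). refcount(pp0)=4>1 -> COPY to pp3. 4 ppages; refcounts: pp0:3 pp1:2 pp2:2 pp3:1
Op 6: write(P1, v0, 179). refcount(pp3)=1 -> write in place. 4 ppages; refcounts: pp0:3 pp1:2 pp2:2 pp3:1
P0: v1 -> pp1 = 35
P1: v1 -> pp1 = 35
P2: v1 -> pp2 = 157
P3: v1 -> pp2 = 157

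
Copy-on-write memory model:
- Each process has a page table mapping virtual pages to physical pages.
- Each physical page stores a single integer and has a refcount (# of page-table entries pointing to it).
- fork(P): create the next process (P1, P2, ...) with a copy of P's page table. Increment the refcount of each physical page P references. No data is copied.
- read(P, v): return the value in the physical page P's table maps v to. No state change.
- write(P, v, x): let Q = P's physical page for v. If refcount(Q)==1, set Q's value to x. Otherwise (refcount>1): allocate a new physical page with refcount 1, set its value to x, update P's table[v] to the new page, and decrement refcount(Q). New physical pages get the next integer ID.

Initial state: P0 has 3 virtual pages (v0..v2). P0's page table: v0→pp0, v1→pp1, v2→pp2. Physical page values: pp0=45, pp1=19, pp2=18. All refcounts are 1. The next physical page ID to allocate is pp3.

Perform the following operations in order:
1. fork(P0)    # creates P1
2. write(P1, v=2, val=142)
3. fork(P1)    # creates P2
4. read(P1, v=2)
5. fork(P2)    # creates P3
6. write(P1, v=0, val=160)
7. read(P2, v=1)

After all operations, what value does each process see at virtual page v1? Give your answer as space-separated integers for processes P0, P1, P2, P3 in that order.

Op 1: fork(P0) -> P1. 3 ppages; refcounts: pp0:2 pp1:2 pp2:2
Op 2: write(P1, v2, 142). refcount(pp2)=2>1 -> COPY to pp3. 4 ppages; refcounts: pp0:2 pp1:2 pp2:1 pp3:1
Op 3: fork(P1) -> P2. 4 ppages; refcounts: pp0:3 pp1:3 pp2:1 pp3:2
Op 4: read(P1, v2) -> 142. No state change.
Op 5: fork(P2) -> P3. 4 ppages; refcounts: pp0:4 pp1:4 pp2:1 pp3:3
Op 6: write(P1, v0, 160). refcount(pp0)=4>1 -> COPY to pp4. 5 ppages; refcounts: pp0:3 pp1:4 pp2:1 pp3:3 pp4:1
Op 7: read(P2, v1) -> 19. No state change.
P0: v1 -> pp1 = 19
P1: v1 -> pp1 = 19
P2: v1 -> pp1 = 19
P3: v1 -> pp1 = 19

Answer: 19 19 19 19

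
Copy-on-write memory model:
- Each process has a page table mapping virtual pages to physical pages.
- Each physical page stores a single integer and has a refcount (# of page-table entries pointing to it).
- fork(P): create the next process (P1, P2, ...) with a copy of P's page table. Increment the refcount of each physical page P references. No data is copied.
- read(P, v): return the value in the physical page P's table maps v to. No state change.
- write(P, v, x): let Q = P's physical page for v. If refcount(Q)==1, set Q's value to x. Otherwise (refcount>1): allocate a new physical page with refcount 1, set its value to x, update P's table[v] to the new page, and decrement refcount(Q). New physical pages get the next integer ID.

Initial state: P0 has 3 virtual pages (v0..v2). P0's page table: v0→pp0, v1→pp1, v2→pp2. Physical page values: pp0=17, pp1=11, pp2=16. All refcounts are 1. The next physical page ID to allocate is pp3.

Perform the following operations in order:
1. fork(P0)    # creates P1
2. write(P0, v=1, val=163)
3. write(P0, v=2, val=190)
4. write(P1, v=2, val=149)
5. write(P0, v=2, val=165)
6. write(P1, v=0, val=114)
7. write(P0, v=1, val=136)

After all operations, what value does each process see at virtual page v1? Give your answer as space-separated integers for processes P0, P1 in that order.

Answer: 136 11

Derivation:
Op 1: fork(P0) -> P1. 3 ppages; refcounts: pp0:2 pp1:2 pp2:2
Op 2: write(P0, v1, 163). refcount(pp1)=2>1 -> COPY to pp3. 4 ppages; refcounts: pp0:2 pp1:1 pp2:2 pp3:1
Op 3: write(P0, v2, 190). refcount(pp2)=2>1 -> COPY to pp4. 5 ppages; refcounts: pp0:2 pp1:1 pp2:1 pp3:1 pp4:1
Op 4: write(P1, v2, 149). refcount(pp2)=1 -> write in place. 5 ppages; refcounts: pp0:2 pp1:1 pp2:1 pp3:1 pp4:1
Op 5: write(P0, v2, 165). refcount(pp4)=1 -> write in place. 5 ppages; refcounts: pp0:2 pp1:1 pp2:1 pp3:1 pp4:1
Op 6: write(P1, v0, 114). refcount(pp0)=2>1 -> COPY to pp5. 6 ppages; refcounts: pp0:1 pp1:1 pp2:1 pp3:1 pp4:1 pp5:1
Op 7: write(P0, v1, 136). refcount(pp3)=1 -> write in place. 6 ppages; refcounts: pp0:1 pp1:1 pp2:1 pp3:1 pp4:1 pp5:1
P0: v1 -> pp3 = 136
P1: v1 -> pp1 = 11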